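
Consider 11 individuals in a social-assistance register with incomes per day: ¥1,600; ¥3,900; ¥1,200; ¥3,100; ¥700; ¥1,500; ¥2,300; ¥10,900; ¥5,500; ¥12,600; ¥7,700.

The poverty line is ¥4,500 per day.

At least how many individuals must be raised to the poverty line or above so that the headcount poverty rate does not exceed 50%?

Currently q = 7 of N = 11 are below the line (H = 0.636).
A headcount ratio of at most 50% allows at most ⌊0.50 × 11⌋ = 5 poor individuals.
So at least 7 − 5 = 2 must be lifted.

2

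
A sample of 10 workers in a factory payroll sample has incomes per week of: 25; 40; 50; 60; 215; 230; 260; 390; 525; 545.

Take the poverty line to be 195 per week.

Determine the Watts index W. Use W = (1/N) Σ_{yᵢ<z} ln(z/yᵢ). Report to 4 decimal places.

Poor units: 25, 40, 50, 60 (q = 4 of N = 10).
ln(z/y) terms: ln(195/25) = 2.0541; ln(195/40) = 1.5841; ln(195/50) = 1.3610; ln(195/60) = 1.1787.
W = 6.177875 / 10 = 0.6178.

0.6178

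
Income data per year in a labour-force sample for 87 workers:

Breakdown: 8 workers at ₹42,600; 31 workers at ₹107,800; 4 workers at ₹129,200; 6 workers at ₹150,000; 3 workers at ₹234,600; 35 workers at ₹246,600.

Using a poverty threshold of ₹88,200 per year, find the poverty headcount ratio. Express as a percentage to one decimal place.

9.2%

8 of the 87 workers have income below ₹88,200.
H = 8/87 = 9.2%.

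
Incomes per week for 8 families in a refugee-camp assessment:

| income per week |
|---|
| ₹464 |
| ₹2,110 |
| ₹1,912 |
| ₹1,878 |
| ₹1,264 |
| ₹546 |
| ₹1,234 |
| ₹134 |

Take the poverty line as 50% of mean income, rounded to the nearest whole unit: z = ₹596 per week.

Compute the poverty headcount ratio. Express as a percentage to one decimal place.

3 of the 8 families have income below ₹596.
H = 3/8 = 37.5%.

37.5%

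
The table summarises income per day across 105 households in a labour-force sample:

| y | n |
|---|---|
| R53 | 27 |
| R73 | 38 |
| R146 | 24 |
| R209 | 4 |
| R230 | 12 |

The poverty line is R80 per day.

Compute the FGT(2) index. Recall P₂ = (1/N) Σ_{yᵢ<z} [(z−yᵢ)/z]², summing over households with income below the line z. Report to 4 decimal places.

0.0321

Poor units: 27×R53, 38×R73 (q = 65 of N = 105).
Shortfall ratios: (80−53)/80 = 0.3375 (×27); (80−73)/80 = 0.0875 (×38).
Squared: 0.1139 (×27); 0.0077 (×38).
Sum = 3.366406; P₂ = 3.366406 / 105 = 0.0321.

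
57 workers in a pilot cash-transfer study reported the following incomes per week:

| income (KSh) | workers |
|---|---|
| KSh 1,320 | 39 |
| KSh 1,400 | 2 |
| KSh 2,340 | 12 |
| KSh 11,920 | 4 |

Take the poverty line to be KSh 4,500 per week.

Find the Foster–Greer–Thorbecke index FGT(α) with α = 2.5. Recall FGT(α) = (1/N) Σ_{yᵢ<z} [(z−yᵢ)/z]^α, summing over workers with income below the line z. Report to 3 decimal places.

Below the line: 39×KSh 1,320, 2×KSh 1,400, 12×KSh 2,340 (q = 53 of N = 57).
Shortfall ratios: (4500−1320)/4500 = 0.7067 (×39); (4500−1400)/4500 = 0.6889 (×2); (4500−2340)/4500 = 0.4800 (×12).
Raised to α = 2.5: 0.41979 (×39); 0.39389 (×2); 0.15963 (×12).
Sum = 19.075263; FGT(2.5) = 19.075263 / 57 = 0.335.

0.335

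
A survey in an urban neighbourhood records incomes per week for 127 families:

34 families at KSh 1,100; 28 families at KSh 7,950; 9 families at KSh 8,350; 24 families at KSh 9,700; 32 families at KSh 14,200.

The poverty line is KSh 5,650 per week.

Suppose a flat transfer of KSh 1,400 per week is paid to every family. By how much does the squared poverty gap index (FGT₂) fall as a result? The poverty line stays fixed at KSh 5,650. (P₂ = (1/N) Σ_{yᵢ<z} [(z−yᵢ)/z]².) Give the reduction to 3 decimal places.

0.090

Before: below the line — 34×KSh 1,100; squared poverty gap index (FGT₂) = 0.17362.
After the KSh 1,400 transfer: below the line — 34×KSh 2,500; squared poverty gap index (FGT₂) = 0.08321.
Reduction = 0.17362 − 0.08321 = 0.090.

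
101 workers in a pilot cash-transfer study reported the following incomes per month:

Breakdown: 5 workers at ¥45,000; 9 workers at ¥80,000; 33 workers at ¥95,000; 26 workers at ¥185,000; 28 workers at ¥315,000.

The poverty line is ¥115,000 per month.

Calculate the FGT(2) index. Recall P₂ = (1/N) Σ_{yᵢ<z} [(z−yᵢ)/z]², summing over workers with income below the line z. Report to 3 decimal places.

0.036

Below the line: 5×¥45,000, 9×¥80,000, 33×¥95,000 (q = 47 of N = 101).
Relative gaps: (115000−45000)/115000 = 0.6087 (×5); (115000−80000)/115000 = 0.3043 (×9); (115000−95000)/115000 = 0.1739 (×33).
Squared: 0.3705 (×5); 0.0926 (×9); 0.0302 (×33).
Sum = 3.684310; P₂ = 3.684310 / 101 = 0.036.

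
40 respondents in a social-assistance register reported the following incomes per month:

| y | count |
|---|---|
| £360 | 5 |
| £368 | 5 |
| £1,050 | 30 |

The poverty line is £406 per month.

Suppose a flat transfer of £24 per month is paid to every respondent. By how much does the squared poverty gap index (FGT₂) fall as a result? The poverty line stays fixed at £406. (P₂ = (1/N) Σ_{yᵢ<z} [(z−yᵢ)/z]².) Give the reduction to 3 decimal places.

Before: below the line — 5×£360, 5×£368; squared poverty gap index (FGT₂) = 0.00270.
After the £24 transfer: below the line — 5×£384, 5×£392; squared poverty gap index (FGT₂) = 0.00052.
Reduction = 0.00270 − 0.00052 = 0.002.

0.002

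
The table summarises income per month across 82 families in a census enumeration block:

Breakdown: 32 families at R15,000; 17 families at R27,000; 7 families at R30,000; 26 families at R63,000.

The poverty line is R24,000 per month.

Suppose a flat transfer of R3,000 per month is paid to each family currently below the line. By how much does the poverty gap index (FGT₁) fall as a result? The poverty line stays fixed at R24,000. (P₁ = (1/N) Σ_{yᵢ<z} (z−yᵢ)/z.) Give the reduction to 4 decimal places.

0.0488

Before: below the line — 32×R15,000; poverty gap index (FGT₁) = 0.146341.
After the R3,000 transfer: below the line — 32×R18,000; poverty gap index (FGT₁) = 0.097561.
Reduction = 0.146341 − 0.097561 = 0.0488.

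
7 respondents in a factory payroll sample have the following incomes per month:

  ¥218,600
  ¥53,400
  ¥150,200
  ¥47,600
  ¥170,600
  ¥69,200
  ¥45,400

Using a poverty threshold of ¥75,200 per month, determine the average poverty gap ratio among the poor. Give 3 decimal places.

Below the line: ¥45,400, ¥47,600, ¥53,400, ¥69,200 (q = 4 of N = 7).
Relative gaps: 0.3963, 0.3670, 0.2899, 0.0798; sum = 1.132979.
I averages over the q = 4 poor units only: 1.132979 / 4 = 0.283.

0.283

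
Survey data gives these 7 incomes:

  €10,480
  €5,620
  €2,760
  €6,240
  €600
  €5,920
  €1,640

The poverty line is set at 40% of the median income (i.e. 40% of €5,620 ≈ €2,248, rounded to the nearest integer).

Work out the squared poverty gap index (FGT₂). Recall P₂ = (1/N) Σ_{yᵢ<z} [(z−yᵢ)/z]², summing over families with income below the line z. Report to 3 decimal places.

Below the line: €600, €1,640 (q = 2 of N = 7).
Relative gaps: (2248−600)/2248 = 0.7331; (2248−1640)/2248 = 0.2705.
Squared: 0.5374; 0.0732.
Sum = 0.610580; P₂ = 0.610580 / 7 = 0.087.

0.087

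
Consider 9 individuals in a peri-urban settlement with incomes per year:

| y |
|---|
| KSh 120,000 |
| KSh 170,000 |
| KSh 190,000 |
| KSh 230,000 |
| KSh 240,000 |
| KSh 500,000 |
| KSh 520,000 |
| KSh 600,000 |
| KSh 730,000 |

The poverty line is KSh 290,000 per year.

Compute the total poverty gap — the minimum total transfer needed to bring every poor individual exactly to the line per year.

KSh 500,000

Below the line: KSh 120,000, KSh 170,000, KSh 190,000, KSh 230,000, KSh 240,000 (q = 5 of N = 9).
Individual gaps: 290000−120000 = 170000; 290000−170000 = 120000; 290000−190000 = 100000; 290000−230000 = 60000; 290000−240000 = 50000.
Aggregate gap = KSh 500,000.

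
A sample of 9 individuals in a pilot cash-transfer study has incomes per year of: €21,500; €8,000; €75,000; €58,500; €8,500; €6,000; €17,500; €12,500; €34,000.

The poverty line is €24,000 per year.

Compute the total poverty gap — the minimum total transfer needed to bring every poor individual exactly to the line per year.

€70,000

Incomes under z: €6,000, €8,000, €8,500, €12,500, €17,500, €21,500 (q = 6 of N = 9).
Individual gaps: 24000−6000 = 18000; 24000−8000 = 16000; 24000−8500 = 15500; 24000−12500 = 11500; 24000−17500 = 6500; 24000−21500 = 2500.
Aggregate gap = €70,000.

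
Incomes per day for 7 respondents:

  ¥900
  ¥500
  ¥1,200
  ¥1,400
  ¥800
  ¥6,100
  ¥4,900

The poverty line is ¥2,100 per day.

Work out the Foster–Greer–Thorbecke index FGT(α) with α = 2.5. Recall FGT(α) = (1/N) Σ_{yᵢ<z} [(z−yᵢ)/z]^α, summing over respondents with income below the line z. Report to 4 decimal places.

0.1771

Below z: ¥500, ¥800, ¥900, ¥1,200, ¥1,400 (q = 5 of N = 7).
Relative gaps: (2100−500)/2100 = 0.7619; (2100−800)/2100 = 0.6190; (2100−900)/2100 = 0.5714; (2100−1200)/2100 = 0.4286; (2100−1400)/2100 = 0.3333.
Raised to α = 2.5: 0.50670; 0.30152; 0.24683; 0.12024; 0.06415.
Sum = 1.239443; FGT(2.5) = 1.239443 / 7 = 0.1771.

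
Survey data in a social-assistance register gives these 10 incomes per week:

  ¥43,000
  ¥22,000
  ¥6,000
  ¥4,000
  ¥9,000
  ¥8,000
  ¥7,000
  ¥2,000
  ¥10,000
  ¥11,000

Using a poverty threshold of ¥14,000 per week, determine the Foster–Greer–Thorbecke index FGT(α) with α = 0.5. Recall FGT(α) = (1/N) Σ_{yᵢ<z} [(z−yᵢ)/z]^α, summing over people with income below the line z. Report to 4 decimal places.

0.5484

Below the line: ¥2,000, ¥4,000, ¥6,000, ¥7,000, ¥8,000, ¥9,000, ¥10,000, ¥11,000 (q = 8 of N = 10).
Shortfall ratios: (14000−2000)/14000 = 0.8571; (14000−4000)/14000 = 0.7143; (14000−6000)/14000 = 0.5714; (14000−7000)/14000 = 0.5000; (14000−8000)/14000 = 0.4286; (14000−9000)/14000 = 0.3571; (14000−10000)/14000 = 0.2857; (14000−11000)/14000 = 0.2143.
Raised to α = 0.5: 0.92582; 0.84515; 0.75593; 0.70711; 0.65465; 0.59761; 0.53452; 0.46291.
Sum = 5.483711; FGT(0.5) = 5.483711 / 10 = 0.5484.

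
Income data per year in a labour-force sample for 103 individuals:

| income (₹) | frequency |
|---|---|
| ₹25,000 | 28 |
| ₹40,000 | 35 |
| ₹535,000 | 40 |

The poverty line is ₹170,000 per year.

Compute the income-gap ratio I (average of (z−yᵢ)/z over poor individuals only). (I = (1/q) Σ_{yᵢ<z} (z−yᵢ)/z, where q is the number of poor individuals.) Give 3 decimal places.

Below z: 28×₹25,000, 35×₹40,000 (q = 63 of N = 103).
Relative gaps: 0.8529 (×28), 0.7647 (×35); sum = 50.647059.
The income-gap ratio divides by q (the poor only): 50.647059 / 63 = 0.804.

0.804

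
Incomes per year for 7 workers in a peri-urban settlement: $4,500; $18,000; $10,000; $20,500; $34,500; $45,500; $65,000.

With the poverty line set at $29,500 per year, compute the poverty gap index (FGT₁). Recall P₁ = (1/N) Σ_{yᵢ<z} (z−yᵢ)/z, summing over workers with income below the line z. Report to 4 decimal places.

Below the line: $4,500, $10,000, $18,000, $20,500 (q = 4 of N = 7).
Shortfall ratios: (29500−4500)/29500 = 0.8475; (29500−10000)/29500 = 0.6610; (29500−18000)/29500 = 0.3898; (29500−20500)/29500 = 0.3051.
Sum of shortfalls = 2.203390; P₁ averages over all N: 2.203390 / 7 = 0.3148.

0.3148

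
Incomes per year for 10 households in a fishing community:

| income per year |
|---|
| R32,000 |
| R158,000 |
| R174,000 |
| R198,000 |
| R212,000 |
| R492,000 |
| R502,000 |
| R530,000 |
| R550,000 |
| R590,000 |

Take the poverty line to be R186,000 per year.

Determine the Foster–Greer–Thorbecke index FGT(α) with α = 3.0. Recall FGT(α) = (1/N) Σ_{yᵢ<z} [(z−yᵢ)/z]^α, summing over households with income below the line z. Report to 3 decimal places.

0.057

Poor units: R32,000, R158,000, R174,000 (q = 3 of N = 10).
Gap ratios (z−y)/z: (186000−32000)/186000 = 0.8280; (186000−158000)/186000 = 0.1505; (186000−174000)/186000 = 0.0645.
Raised to α = 3.0: 0.56758; 0.00341; 0.00027.
Sum = 0.571255; FGT(3.0) = 0.571255 / 10 = 0.057.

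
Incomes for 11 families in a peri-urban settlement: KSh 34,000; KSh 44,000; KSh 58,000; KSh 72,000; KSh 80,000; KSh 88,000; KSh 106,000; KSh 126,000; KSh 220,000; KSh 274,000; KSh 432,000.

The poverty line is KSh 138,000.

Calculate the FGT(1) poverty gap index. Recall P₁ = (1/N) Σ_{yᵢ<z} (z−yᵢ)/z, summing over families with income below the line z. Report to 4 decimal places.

Poor units: KSh 34,000, KSh 44,000, KSh 58,000, KSh 72,000, KSh 80,000, KSh 88,000, KSh 106,000, KSh 126,000 (q = 8 of N = 11).
Shortfall ratios: (138000−34000)/138000 = 0.7536; (138000−44000)/138000 = 0.6812; (138000−58000)/138000 = 0.5797; (138000−72000)/138000 = 0.4783; (138000−80000)/138000 = 0.4203; (138000−88000)/138000 = 0.3623; (138000−106000)/138000 = 0.2319; (138000−126000)/138000 = 0.0870.
Sum of shortfalls = 3.594203; P₁ averages over all N: 3.594203 / 11 = 0.3267.

0.3267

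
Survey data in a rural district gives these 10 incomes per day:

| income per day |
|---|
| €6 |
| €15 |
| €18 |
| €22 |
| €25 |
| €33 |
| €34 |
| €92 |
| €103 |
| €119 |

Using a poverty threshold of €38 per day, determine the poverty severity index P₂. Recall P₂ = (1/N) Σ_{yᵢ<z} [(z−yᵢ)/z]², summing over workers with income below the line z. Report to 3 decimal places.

0.168

Poor units: €6, €15, €18, €22, €25, €33, €34 (q = 7 of N = 10).
Relative gaps: (38−6)/38 = 0.8421; (38−15)/38 = 0.6053; (38−18)/38 = 0.5263; (38−22)/38 = 0.4211; (38−25)/38 = 0.3421; (38−33)/38 = 0.1316; (38−34)/38 = 0.1053.
Squared: 0.7091; 0.3663; 0.2770; 0.1773; 0.1170; 0.0173; 0.0111.
Sum = 1.675208; P₂ = 1.675208 / 10 = 0.168.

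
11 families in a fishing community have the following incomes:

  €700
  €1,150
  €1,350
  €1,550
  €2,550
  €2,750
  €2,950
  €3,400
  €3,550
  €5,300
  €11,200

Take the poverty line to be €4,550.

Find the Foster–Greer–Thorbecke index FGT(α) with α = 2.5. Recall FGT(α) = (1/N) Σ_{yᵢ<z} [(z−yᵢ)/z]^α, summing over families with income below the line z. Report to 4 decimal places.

Below the line: €700, €1,150, €1,350, €1,550, €2,550, €2,750, €2,950, €3,400, €3,550 (q = 9 of N = 11).
Relative gaps: (4550−700)/4550 = 0.8462; (4550−1150)/4550 = 0.7473; (4550−1350)/4550 = 0.7033; (4550−1550)/4550 = 0.6593; (4550−2550)/4550 = 0.4396; (4550−2750)/4550 = 0.3956; (4550−2950)/4550 = 0.3516; (4550−3400)/4550 = 0.2527; (4550−3550)/4550 = 0.2198.
Raised to α = 2.5: 0.65860; 0.48269; 0.41481; 0.35300; 0.12810; 0.09844; 0.07333; 0.03212; 0.02264.
Sum = 2.263724; FGT(2.5) = 2.263724 / 11 = 0.2058.

0.2058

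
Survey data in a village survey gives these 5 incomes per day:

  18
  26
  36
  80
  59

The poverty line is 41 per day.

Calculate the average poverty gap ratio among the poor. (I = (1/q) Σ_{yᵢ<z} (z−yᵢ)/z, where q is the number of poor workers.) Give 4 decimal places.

0.3496

Below z: 18, 26, 36 (q = 3 of N = 5).
Shortfall ratios (z−y)/z: 0.5610, 0.3659, 0.1220; sum = 1.048780.
I averages over the q = 3 poor units only: 1.048780 / 3 = 0.3496.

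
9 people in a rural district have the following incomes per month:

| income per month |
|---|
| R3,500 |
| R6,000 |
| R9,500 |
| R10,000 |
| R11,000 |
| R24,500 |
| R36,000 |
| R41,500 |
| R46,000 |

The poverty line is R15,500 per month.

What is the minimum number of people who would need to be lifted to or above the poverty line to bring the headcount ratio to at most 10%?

5 of the 9 people are poor, so H = 5/9 = 0.556.
A headcount ratio of at most 10% allows at most ⌊0.10 × 9⌋ = 0 poor people.
So at least 5 − 0 = 5 must be lifted.

5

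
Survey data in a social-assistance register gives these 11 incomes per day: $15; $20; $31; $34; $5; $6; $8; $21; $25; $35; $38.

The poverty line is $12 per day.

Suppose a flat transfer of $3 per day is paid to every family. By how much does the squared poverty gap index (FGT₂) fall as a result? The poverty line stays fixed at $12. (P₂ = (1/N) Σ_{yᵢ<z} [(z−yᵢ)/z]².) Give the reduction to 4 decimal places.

Before: below the line — $5, $6, $8; squared poverty gap index (FGT₂) = 0.063763.
After the $3 transfer: below the line — $8, $9, $11; squared poverty gap index (FGT₂) = 0.016414.
Reduction = 0.063763 − 0.016414 = 0.0473.

0.0473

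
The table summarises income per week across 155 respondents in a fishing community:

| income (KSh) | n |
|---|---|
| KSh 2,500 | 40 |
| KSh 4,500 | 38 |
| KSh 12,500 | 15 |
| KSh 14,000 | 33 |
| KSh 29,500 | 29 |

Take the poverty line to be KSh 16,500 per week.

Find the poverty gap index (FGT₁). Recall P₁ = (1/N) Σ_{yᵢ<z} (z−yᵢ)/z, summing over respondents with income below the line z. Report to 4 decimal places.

0.4530

Incomes under z: 40×KSh 2,500, 38×KSh 4,500, 15×KSh 12,500, 33×KSh 14,000 (q = 126 of N = 155).
Normalized shortfalls: (16500−2500)/16500 = 0.8485 (×40); (16500−4500)/16500 = 0.7273 (×38); (16500−12500)/16500 = 0.2424 (×15); (16500−14000)/16500 = 0.1515 (×33).
Sum of shortfalls = 70.212121; P₁ averages over all N: 70.212121 / 155 = 0.4530.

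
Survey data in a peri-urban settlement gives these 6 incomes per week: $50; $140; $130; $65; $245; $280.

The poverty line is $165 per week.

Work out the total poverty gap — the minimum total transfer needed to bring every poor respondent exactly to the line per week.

$275

Poor units: $50, $65, $130, $140 (q = 4 of N = 6).
Individual gaps: 165−50 = 115; 165−65 = 100; 165−130 = 35; 165−140 = 25.
Aggregate gap = $275.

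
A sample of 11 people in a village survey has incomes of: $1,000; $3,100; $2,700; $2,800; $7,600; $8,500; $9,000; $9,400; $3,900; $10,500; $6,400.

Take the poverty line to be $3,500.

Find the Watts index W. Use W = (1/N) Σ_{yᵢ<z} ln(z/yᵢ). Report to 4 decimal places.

Below z: $1,000, $2,700, $2,800, $3,100 (q = 4 of N = 11).
ln(z/y) terms: ln(3500/1000) = 1.2528; ln(3500/2700) = 0.2595; ln(3500/2800) = 0.2231; ln(3500/3100) = 0.1214.
W = 1.856779 / 11 = 0.1688.

0.1688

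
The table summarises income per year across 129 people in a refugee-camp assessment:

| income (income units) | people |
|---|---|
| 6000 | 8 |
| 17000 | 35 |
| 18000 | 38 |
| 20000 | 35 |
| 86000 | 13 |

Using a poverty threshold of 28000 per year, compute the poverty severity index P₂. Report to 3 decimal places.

0.140

Poor units: 8×6000, 35×17000, 38×18000, 35×20000 (q = 116 of N = 129).
Relative gaps: (28000−6000)/28000 = 0.7857 (×8); (28000−17000)/28000 = 0.3929 (×35); (28000−18000)/28000 = 0.3571 (×38); (28000−20000)/28000 = 0.2857 (×35).
Squared: 0.6173 (×8); 0.1543 (×35); 0.1276 (×38); 0.0816 (×35).
Sum = 18.044643; P₂ = 18.044643 / 129 = 0.140.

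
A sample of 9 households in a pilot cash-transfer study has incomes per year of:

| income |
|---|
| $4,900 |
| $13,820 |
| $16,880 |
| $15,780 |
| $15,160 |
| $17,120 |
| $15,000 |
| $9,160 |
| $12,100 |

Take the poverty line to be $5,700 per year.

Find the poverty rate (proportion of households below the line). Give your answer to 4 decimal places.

0.1111

1 of the 9 households have income below $5,700.
H = 1/9 = 0.1111.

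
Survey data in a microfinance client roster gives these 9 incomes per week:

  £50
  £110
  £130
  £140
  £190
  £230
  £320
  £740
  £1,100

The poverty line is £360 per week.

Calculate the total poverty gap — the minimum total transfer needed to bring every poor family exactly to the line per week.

£1,350

Incomes under z: £50, £110, £130, £140, £190, £230, £320 (q = 7 of N = 9).
Individual gaps: 360−50 = 310; 360−110 = 250; 360−130 = 230; 360−140 = 220; 360−190 = 170; 360−230 = 130; 360−320 = 40.
Aggregate gap = £1,350.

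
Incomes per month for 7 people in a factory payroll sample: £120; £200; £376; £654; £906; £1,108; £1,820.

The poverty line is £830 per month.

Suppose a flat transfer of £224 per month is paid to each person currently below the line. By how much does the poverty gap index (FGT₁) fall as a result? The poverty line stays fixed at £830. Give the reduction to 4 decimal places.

Before: below the line — £120, £200, £376, £654; poverty gap index (FGT₁) = 0.339071.
After the £224 transfer: below the line — £344, £424, £600; poverty gap index (FGT₁) = 0.193115.
Reduction = 0.339071 − 0.193115 = 0.1460.

0.1460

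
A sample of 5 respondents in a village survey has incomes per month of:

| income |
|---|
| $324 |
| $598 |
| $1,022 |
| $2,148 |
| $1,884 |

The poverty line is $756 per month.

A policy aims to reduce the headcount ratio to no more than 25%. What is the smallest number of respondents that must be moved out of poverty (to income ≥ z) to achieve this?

1

Currently q = 2 of N = 5 are below the line (H = 0.400).
A headcount ratio of at most 25% allows at most ⌊0.25 × 5⌋ = 1 poor respondents.
So at least 2 − 1 = 1 must be lifted.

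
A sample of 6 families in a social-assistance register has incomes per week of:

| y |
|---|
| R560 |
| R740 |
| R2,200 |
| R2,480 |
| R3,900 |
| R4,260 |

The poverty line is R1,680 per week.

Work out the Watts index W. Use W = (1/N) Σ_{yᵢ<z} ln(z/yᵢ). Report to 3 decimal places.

0.320

Below the line: R560, R740 (q = 2 of N = 6).
Log shortfalls: ln(1680/560) = 1.0986; ln(1680/740) = 0.8199.
W = 1.918511 / 6 = 0.320.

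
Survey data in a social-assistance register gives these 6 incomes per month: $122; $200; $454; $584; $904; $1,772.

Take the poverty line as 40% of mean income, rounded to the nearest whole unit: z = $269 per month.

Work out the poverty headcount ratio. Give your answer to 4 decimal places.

2 of the 6 individuals have income below $269.
H = 2/6 = 0.3333.

0.3333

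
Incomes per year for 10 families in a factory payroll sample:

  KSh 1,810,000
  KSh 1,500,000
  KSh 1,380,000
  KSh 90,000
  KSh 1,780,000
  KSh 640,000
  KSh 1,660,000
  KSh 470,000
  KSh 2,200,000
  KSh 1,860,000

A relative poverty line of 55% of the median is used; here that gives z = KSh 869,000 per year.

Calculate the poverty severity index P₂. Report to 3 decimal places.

Below the line: KSh 90,000, KSh 470,000, KSh 640,000 (q = 3 of N = 10).
Gap ratios (z−y)/z: (869000−90000)/869000 = 0.8964; (869000−470000)/869000 = 0.4591; (869000−640000)/869000 = 0.2635.
Squared: 0.8036; 0.2108; 0.0694.
Sum = 1.083852; P₂ = 1.083852 / 10 = 0.108.

0.108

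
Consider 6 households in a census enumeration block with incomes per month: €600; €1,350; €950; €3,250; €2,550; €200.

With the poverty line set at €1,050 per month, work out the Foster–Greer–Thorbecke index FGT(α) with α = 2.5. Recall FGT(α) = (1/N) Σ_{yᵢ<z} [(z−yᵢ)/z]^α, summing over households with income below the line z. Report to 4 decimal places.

Incomes under z: €200, €600, €950 (q = 3 of N = 6).
Gap ratios (z−y)/z: (1050−200)/1050 = 0.8095; (1050−600)/1050 = 0.4286; (1050−950)/1050 = 0.0952.
Raised to α = 2.5: 0.58962; 0.12024; 0.00280.
Sum = 0.712664; FGT(2.5) = 0.712664 / 6 = 0.1188.

0.1188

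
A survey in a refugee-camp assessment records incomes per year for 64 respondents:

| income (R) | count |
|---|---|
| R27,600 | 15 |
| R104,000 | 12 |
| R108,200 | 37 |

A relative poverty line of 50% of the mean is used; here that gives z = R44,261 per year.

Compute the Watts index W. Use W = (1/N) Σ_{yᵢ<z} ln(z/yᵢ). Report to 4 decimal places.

Incomes under z: 15×R27,600 (q = 15 of N = 64).
Log shortfalls: ln(44261/27600) = 0.4723 (×15).
W = 7.084322 / 64 = 0.1107.

0.1107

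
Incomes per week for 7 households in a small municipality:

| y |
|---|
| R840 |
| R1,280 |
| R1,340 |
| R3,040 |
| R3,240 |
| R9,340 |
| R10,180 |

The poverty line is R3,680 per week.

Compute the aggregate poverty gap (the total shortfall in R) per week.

Below z: R840, R1,280, R1,340, R3,040, R3,240 (q = 5 of N = 7).
Individual gaps: 3680−840 = 2840; 3680−1280 = 2400; 3680−1340 = 2340; 3680−3040 = 640; 3680−3240 = 440.
Aggregate gap = R8,660.

R8,660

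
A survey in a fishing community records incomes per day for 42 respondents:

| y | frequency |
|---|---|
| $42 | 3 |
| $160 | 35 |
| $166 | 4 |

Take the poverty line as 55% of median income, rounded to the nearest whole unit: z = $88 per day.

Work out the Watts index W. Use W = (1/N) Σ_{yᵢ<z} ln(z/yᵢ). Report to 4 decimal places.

Below z: 3×$42 (q = 3 of N = 42).
ln(z/y) terms: ln(88/42) = 0.7397 (×3).
W = 2.219002 / 42 = 0.0528.

0.0528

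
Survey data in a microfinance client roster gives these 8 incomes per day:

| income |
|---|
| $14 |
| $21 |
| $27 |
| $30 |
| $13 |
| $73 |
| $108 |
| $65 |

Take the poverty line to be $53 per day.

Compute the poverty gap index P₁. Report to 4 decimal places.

Incomes under z: $13, $14, $21, $27, $30 (q = 5 of N = 8).
Relative gaps: (53−13)/53 = 0.7547; (53−14)/53 = 0.7358; (53−21)/53 = 0.6038; (53−27)/53 = 0.4906; (53−30)/53 = 0.4340.
Sum of shortfalls = 3.018868; P₁ averages over all N: 3.018868 / 8 = 0.3774.

0.3774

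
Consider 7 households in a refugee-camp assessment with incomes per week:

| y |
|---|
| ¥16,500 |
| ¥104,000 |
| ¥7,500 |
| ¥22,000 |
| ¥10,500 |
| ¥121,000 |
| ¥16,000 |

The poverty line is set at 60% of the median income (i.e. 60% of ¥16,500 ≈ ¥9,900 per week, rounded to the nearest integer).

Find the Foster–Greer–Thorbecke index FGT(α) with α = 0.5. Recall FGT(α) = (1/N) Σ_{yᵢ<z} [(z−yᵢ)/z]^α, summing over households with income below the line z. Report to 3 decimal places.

Poor units: ¥7,500 (q = 1 of N = 7).
Shortfall ratios: (9900−7500)/9900 = 0.2424.
Raised to α = 0.5: 0.49237.
Sum = 0.492366; FGT(0.5) = 0.492366 / 7 = 0.070.

0.070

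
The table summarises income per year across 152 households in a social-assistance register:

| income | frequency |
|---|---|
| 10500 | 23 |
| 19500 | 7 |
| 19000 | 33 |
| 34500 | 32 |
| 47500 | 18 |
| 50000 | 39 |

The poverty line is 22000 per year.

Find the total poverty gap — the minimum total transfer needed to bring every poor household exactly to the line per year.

Below z: 23×10500, 33×19000, 7×19500 (q = 63 of N = 152).
Individual gaps: 23×(22000−10500) = 264500; 33×(22000−19000) = 99000; 7×(22000−19500) = 17500.
Aggregate gap = 381000.

381000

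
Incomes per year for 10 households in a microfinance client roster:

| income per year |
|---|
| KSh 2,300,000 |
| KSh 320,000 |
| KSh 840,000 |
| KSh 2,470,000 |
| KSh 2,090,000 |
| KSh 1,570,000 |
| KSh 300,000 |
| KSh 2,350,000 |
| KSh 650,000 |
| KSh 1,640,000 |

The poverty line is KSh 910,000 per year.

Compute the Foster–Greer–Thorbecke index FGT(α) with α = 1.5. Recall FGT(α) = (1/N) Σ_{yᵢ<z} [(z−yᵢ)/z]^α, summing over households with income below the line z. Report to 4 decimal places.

0.1245

Below z: KSh 300,000, KSh 320,000, KSh 650,000, KSh 840,000 (q = 4 of N = 10).
Normalized shortfalls: (910000−300000)/910000 = 0.6703; (910000−320000)/910000 = 0.6484; (910000−650000)/910000 = 0.2857; (910000−840000)/910000 = 0.0769.
Raised to α = 1.5: 0.54882; 0.52205; 0.15272; 0.02133.
Sum = 1.244933; FGT(1.5) = 1.244933 / 10 = 0.1245.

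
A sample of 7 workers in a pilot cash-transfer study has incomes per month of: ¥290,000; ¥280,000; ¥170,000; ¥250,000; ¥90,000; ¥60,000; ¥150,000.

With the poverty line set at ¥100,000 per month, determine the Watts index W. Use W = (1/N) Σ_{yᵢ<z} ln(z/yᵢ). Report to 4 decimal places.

Below z: ¥60,000, ¥90,000 (q = 2 of N = 7).
ln(z/y) terms: ln(100000/60000) = 0.5108; ln(100000/90000) = 0.1054.
W = 0.616186 / 7 = 0.0880.

0.0880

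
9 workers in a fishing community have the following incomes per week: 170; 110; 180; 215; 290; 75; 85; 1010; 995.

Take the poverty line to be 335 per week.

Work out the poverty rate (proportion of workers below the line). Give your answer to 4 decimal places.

7 of the 9 workers have income below 335.
H = 7/9 = 0.7778.

0.7778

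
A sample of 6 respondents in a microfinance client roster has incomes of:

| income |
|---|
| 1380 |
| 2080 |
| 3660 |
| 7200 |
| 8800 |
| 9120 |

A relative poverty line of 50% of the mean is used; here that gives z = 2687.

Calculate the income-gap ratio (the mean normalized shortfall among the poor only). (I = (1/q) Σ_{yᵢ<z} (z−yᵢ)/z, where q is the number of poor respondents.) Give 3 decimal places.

Below the line: 1380, 2080 (q = 2 of N = 6).
Shortfall ratios (z−y)/z: 0.4864, 0.2259; sum = 0.712319.
The income-gap ratio divides by q (the poor only): 0.712319 / 2 = 0.356.

0.356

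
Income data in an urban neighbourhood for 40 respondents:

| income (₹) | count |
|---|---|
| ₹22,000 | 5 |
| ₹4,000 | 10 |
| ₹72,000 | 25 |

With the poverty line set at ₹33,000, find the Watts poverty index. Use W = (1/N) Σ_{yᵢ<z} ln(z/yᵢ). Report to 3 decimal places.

Below the line: 10×₹4,000, 5×₹22,000 (q = 15 of N = 40).
ln(z/y) terms: ln(33000/4000) = 2.1102 (×10); ln(33000/22000) = 0.4055 (×5).
W = 23.129458 / 40 = 0.578.

0.578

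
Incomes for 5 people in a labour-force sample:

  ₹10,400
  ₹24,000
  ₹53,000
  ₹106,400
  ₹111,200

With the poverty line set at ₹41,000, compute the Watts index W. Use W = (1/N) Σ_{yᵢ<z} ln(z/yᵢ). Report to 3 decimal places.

0.381

Below z: ₹10,400, ₹24,000 (q = 2 of N = 5).
Log shortfalls: ln(41000/10400) = 1.3718; ln(41000/24000) = 0.5355.
W = 1.907284 / 5 = 0.381.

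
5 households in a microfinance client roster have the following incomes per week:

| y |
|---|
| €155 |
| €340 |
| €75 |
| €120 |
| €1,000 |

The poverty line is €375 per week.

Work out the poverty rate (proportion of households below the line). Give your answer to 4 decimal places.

4 of the 5 households have income below €375.
H = 4/5 = 0.8000.

0.8000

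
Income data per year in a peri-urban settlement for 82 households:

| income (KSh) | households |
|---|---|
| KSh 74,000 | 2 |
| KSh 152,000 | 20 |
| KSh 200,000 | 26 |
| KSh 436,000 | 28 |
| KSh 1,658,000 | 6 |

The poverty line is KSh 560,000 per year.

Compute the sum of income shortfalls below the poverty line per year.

KSh 21,964,000

Below z: 2×KSh 74,000, 20×KSh 152,000, 26×KSh 200,000, 28×KSh 436,000 (q = 76 of N = 82).
Individual gaps: 2×(560000−74000) = 972000; 20×(560000−152000) = 8160000; 26×(560000−200000) = 9360000; 28×(560000−436000) = 3472000.
Aggregate gap = KSh 21,964,000.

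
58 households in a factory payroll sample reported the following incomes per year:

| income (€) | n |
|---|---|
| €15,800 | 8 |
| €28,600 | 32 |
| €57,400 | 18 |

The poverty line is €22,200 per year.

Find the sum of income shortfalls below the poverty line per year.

Incomes under z: 8×€15,800 (q = 8 of N = 58).
Individual gaps: 8×(22200−15800) = 51200.
Aggregate gap = €51,200.

€51,200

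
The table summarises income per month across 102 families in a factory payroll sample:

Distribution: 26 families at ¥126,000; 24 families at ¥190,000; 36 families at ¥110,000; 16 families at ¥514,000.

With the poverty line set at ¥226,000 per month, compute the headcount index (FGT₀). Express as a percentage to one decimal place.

86 of the 102 families have income below ¥226,000.
H = 86/102 = 84.3%.

84.3%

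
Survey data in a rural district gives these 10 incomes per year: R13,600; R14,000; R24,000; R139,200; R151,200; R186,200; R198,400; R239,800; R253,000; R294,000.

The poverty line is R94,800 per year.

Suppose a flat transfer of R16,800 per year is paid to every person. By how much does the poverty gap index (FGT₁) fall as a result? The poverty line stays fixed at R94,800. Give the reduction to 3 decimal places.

0.053

Before: below the line — R13,600, R14,000, R24,000; poverty gap index (FGT₁) = 0.24557.
After the R16,800 transfer: below the line — R30,400, R30,800, R40,800; poverty gap index (FGT₁) = 0.19241.
Reduction = 0.24557 − 0.19241 = 0.053.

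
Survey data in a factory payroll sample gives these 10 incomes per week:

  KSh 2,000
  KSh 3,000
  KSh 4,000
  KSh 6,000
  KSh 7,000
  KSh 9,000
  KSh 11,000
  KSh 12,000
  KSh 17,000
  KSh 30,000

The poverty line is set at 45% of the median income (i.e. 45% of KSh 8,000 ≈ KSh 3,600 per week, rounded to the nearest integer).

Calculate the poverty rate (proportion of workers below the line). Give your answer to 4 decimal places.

0.2000

2 of the 10 workers have income below KSh 3,600.
H = 2/10 = 0.2000.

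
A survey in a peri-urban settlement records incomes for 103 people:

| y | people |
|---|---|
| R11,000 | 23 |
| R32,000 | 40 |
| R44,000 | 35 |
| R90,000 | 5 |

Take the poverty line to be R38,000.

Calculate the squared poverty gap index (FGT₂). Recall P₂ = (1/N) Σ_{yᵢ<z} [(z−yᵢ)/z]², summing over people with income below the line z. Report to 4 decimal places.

Below the line: 23×R11,000, 40×R32,000 (q = 63 of N = 103).
Relative gaps: (38000−11000)/38000 = 0.7105 (×23); (38000−32000)/38000 = 0.1579 (×40).
Squared: 0.5048 (×23); 0.0249 (×40).
Sum = 12.608726; P₂ = 12.608726 / 103 = 0.1224.

0.1224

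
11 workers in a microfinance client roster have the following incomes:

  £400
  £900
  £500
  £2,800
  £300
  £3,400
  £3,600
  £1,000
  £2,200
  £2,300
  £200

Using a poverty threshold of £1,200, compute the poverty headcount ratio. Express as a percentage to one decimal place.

54.5%

6 of the 11 workers have income below £1,200.
H = 6/11 = 54.5%.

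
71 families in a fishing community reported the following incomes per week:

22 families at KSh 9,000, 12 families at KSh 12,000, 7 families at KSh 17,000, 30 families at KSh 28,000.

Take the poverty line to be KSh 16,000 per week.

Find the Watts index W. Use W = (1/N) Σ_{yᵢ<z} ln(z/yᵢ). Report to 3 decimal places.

Below z: 22×KSh 9,000, 12×KSh 12,000 (q = 34 of N = 71).
ln(z/y) terms: ln(16000/9000) = 0.5754 (×22); ln(16000/12000) = 0.2877 (×12).
W = 16.110196 / 71 = 0.227.

0.227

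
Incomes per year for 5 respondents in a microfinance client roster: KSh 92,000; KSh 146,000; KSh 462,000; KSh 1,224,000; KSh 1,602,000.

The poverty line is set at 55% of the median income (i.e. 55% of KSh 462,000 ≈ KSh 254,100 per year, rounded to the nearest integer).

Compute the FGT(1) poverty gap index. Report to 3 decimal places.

Below the line: KSh 92,000, KSh 146,000 (q = 2 of N = 5).
Relative gaps: (254100−92000)/254100 = 0.6379; (254100−146000)/254100 = 0.4254.
Σ = 1.063361. Dividing by the full population N = 5 gives P₁ = 0.213.

0.213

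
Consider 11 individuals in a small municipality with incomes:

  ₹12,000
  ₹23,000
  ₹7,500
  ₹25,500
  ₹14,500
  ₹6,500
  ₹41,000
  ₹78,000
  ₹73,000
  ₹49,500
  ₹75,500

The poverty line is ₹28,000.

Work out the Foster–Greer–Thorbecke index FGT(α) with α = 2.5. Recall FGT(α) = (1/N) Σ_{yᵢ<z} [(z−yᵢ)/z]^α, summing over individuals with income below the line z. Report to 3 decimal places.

Below z: ₹6,500, ₹7,500, ₹12,000, ₹14,500, ₹23,000, ₹25,500 (q = 6 of N = 11).
Gap ratios (z−y)/z: (28000−6500)/28000 = 0.7679; (28000−7500)/28000 = 0.7321; (28000−12000)/28000 = 0.5714; (28000−14500)/28000 = 0.4821; (28000−23000)/28000 = 0.1786; (28000−25500)/28000 = 0.0893.
Raised to α = 2.5: 0.51666; 0.45866; 0.24683; 0.16141; 0.01348; 0.00238.
Sum = 1.399419; FGT(2.5) = 1.399419 / 11 = 0.127.

0.127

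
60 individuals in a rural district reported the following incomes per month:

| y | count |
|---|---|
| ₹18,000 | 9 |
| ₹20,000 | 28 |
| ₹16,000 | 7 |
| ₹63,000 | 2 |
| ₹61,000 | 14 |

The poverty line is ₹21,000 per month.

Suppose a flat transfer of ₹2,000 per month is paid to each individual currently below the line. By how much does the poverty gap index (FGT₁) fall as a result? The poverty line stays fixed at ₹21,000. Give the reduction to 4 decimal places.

0.0476

Before: below the line — 7×₹16,000, 9×₹18,000, 28×₹20,000; poverty gap index (FGT₁) = 0.071429.
After the ₹2,000 transfer: below the line — 7×₹18,000, 9×₹20,000; poverty gap index (FGT₁) = 0.023810.
Reduction = 0.071429 − 0.023810 = 0.0476.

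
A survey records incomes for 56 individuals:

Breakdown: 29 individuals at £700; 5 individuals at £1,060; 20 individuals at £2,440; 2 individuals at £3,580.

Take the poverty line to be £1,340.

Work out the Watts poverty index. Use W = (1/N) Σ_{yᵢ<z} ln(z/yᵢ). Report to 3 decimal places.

0.357

Below z: 29×£700, 5×£1,060 (q = 34 of N = 56).
ln(z/y) terms: ln(1340/700) = 0.6493 (×29); ln(1340/1060) = 0.2344 (×5).
W = 20.002996 / 56 = 0.357.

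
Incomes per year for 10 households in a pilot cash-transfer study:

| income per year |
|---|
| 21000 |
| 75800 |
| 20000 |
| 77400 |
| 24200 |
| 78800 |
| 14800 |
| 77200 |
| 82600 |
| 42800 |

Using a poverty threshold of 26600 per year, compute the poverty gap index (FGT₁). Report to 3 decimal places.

0.099

Below z: 14800, 20000, 21000, 24200 (q = 4 of N = 10).
Gap ratios (z−y)/z: (26600−14800)/26600 = 0.4436; (26600−20000)/26600 = 0.2481; (26600−21000)/26600 = 0.2105; (26600−24200)/26600 = 0.0902.
Sum of shortfalls = 0.992481; P₁ averages over all N: 0.992481 / 10 = 0.099.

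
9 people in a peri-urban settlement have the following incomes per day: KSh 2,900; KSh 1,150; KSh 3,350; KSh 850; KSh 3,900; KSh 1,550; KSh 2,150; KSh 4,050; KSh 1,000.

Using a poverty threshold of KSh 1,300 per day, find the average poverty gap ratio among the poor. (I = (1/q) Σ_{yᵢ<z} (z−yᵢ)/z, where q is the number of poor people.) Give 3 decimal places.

Below the line: KSh 850, KSh 1,000, KSh 1,150 (q = 3 of N = 9).
Relative gaps: 0.3462, 0.2308, 0.1154; sum = 0.692308.
I averages over the q = 3 poor units only: 0.692308 / 3 = 0.231.

0.231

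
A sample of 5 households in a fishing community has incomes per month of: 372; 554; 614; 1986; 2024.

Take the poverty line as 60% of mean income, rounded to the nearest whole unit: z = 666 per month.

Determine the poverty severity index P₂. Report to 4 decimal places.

0.0458

Incomes under z: 372, 554, 614 (q = 3 of N = 5).
Normalized shortfalls: (666−372)/666 = 0.4414; (666−554)/666 = 0.1682; (666−614)/666 = 0.0781.
Squared: 0.1949; 0.0283; 0.0061.
Sum = 0.229247; P₂ = 0.229247 / 5 = 0.0458.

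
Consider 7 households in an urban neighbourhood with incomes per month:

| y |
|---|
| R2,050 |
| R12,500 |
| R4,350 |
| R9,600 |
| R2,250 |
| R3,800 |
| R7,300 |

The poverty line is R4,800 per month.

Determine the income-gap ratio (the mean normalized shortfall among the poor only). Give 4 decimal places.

0.3516

Below the line: R2,050, R2,250, R3,800, R4,350 (q = 4 of N = 7).
Relative gaps: 0.5729, 0.5312, 0.2083, 0.0938; sum = 1.406250.
The income-gap ratio divides by q (the poor only): 1.406250 / 4 = 0.3516.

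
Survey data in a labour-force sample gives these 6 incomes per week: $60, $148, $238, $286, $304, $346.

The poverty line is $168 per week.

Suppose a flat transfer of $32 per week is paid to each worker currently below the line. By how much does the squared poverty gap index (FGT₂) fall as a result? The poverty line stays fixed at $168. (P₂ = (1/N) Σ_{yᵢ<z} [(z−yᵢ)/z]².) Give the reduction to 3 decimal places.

Before: below the line — $60, $148; squared poverty gap index (FGT₂) = 0.07124.
After the $32 transfer: below the line — $92; squared poverty gap index (FGT₂) = 0.03411.
Reduction = 0.07124 − 0.03411 = 0.037.

0.037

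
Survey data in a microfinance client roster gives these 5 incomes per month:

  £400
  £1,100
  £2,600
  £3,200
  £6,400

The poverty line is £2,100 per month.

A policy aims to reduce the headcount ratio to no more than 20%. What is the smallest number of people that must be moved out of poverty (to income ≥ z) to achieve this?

2 of the 5 people are poor, so H = 2/5 = 0.400.
A headcount ratio of at most 20% allows at most ⌊0.20 × 5⌋ = 1 poor people.
So at least 2 − 1 = 1 must be lifted.

1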